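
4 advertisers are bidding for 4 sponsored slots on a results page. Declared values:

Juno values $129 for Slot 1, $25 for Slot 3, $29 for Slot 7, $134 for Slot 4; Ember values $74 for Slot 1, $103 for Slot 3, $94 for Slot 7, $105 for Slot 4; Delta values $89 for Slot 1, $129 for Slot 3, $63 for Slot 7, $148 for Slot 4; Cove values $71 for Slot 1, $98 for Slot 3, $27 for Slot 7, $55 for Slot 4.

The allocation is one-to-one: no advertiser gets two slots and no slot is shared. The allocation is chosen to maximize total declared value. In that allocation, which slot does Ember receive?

This is a one-to-one assignment (maximum-weight bipartite matching).
Optimal: Juno→Slot 1 ($129), Ember→Slot 7 ($94), Delta→Slot 4 ($148), Cove→Slot 3 ($98) — total 129+94+148+98 = $469.
Column-greedy (each slot in turn goes to its best remaining advertiser) gives $407, worse by 62.
Checked against all permutations: $469 is optimal.
Ember's own top slot is Slot 4 ($105), but forcing Ember→Slot 4 and reassigning the rest optimally gives only $395 — worse by 74.

Ember receives Slot 7.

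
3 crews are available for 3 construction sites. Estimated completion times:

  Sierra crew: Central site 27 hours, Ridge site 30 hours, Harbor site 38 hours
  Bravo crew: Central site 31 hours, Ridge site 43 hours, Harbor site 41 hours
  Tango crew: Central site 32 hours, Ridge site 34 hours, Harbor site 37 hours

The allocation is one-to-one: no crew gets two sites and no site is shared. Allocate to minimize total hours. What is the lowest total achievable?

Optimal: Sierra crew→Ridge site (30 hours), Bravo crew→Central site (31 hours), Tango crew→Harbor site (37 hours) — total 30+31+37 = 98 hours.
Next-best assignment: Sierra crew→Central site, Bravo crew→Harbor site, Tango crew→Ridge site = 102 hours.
Checked against all permutations: 98 hours is optimal.

Min total: 98 hours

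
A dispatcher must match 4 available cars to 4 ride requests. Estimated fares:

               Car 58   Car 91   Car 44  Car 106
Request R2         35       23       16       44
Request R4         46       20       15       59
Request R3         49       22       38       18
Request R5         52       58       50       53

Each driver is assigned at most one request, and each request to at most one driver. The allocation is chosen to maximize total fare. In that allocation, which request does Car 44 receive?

This is a one-to-one assignment (maximum-weight bipartite matching).
Optimal: Car 58→Request R2 ($35), Car 91→Request R5 ($58), Car 44→Request R3 ($38), Car 106→Request R4 ($59) — total 35+58+38+59 = $190.
Max-entry greedy (repeatedly take the single best remaining cell) gives $182, worse by 8.
Next-best assignment: Car 58→Request R4, Car 91→Request R5, Car 44→Request R3, Car 106→Request R2 = $186.
Car 44's own top request is Request R5 ($50), but forcing Car 44→Request R5 and reassigning the rest optimally gives only $181 — worse by 9.

Car 44 receives Request R3.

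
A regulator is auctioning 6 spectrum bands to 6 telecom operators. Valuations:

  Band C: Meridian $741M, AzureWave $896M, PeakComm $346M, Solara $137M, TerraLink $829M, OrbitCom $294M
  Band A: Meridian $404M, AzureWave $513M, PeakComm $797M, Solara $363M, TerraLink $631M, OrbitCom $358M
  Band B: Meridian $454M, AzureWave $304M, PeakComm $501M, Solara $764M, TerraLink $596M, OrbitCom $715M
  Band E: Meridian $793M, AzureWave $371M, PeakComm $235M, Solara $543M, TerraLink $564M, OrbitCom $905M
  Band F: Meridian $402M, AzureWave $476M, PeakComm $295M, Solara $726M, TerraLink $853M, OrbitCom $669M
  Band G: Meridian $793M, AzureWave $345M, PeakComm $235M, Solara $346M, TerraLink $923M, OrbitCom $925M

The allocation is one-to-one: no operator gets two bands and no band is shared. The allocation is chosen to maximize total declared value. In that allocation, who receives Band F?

Optimal: Meridian→Band E ($793M), AzureWave→Band C ($896M), PeakComm→Band A ($797M), Solara→Band B ($764M), TerraLink→Band F ($853M), OrbitCom→Band G ($925M) — total 793+896+797+764+853+925 = $5028M.
Column-greedy (each band in turn goes to its best remaining operator) gives $5008M, worse by 20.
Next-best assignment: Meridian→Band G, AzureWave→Band C, PeakComm→Band A, Solara→Band B, TerraLink→Band F, OrbitCom→Band E = $5008M.
Checked against all permutations: $5028M is optimal.
TerraLink's own top band is Band G ($923M), but forcing TerraLink→Band G and reassigning the rest optimally gives only $4850M — worse by 178.

TerraLink receives Band F.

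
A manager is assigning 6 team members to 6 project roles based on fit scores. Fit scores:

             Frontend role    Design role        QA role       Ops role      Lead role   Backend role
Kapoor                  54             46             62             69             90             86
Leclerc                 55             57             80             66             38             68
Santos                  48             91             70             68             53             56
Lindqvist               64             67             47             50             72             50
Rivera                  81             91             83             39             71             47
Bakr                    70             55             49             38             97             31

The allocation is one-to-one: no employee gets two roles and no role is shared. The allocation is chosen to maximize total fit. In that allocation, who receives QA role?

Rivera receives QA role.

This is the linear assignment problem.
Optimal: Kapoor→Backend role (86 pts), Leclerc→Ops role (66 pts), Santos→Design role (91 pts), Lindqvist→Frontend role (64 pts), Rivera→QA role (83 pts), Bakr→Lead role (97 pts) — total 86+66+91+64+83+97 = 487 pts.
Column-greedy (each role in turn goes to its best remaining employee) gives 468 pts, worse by 19.
Next-best assignment: Kapoor→Backend role, Leclerc→QA role, Santos→Ops role, Lindqvist→Frontend role, Rivera→Design role, Bakr→Lead role = 486 pts.
Swapping Leclerc↔Santos (Leclerc→Design role 57 pts, Santos→Ops role 68 pts) loses 32.
No other one-to-one assignment exceeds 487 pts.
Rivera's own top role is Design role (91 pts), but forcing Rivera→Design role and reassigning the rest optimally gives only 486 pts — worse by 1.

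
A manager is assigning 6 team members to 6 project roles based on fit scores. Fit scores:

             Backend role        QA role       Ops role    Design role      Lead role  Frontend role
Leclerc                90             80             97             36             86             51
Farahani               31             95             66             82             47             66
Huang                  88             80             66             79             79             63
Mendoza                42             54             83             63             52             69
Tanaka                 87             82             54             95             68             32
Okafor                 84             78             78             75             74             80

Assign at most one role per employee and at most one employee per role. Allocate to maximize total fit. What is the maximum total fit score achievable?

Optimal: Leclerc→Lead role (86 pts), Farahani→QA role (95 pts), Huang→Backend role (88 pts), Mendoza→Ops role (83 pts), Tanaka→Design role (95 pts), Okafor→Frontend role (80 pts) — total 86+95+88+83+95+80 = 527 pts.
Max-entry greedy (repeatedly take the single best remaining cell) gives 507 pts, worse by 20.

Maximum total: 527 pts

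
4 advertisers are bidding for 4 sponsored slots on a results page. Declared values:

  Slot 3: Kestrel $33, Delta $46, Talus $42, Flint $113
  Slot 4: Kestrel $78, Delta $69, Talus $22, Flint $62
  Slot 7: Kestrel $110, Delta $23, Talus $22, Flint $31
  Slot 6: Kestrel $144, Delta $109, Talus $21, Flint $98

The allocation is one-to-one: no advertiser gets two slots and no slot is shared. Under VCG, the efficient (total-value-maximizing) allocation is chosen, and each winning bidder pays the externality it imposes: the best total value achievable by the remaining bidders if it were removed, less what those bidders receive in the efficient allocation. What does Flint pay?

Efficient allocation: Kestrel→Slot 7 ($110), Delta→Slot 6 ($109), Talus→Slot 4 ($22), Flint→Slot 3 ($113); total welfare W = $354.
Flint receives Slot 3 at value $113, so the others get W − 113 = $241.
Without Flint: best allocation of the remaining 3 bidders over all 4 slots is Kestrel→Slot 7 ($110), Delta→Slot 6 ($109), Talus→Slot 3 ($42), total $261.
VCG payment = (others' best without Flint) − (others' welfare with Flint) = 261 − 241 = $20.

Flint pays $20.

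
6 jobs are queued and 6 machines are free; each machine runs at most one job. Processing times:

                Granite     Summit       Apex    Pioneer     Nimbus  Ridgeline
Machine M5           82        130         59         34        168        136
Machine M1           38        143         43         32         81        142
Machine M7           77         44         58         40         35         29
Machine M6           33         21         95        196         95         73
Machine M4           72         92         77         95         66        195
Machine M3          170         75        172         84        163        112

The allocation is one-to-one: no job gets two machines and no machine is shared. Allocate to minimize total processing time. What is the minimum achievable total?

Minimum total: 280 min

This is a one-to-one assignment (minimum-cost bipartite matching).
Optimal: Granite→Machine M6 (33 min), Summit→Machine M3 (75 min), Apex→Machine M1 (43 min), Pioneer→Machine M5 (34 min), Nimbus→Machine M4 (66 min), Ridgeline→Machine M7 (29 min) — total 33+75+43+34+66+29 = 280 min.
Column-greedy (each machine in turn goes to its cheapest remaining job) gives 360 min, worse by 80.
Next-best assignment: Granite→Machine M6, Summit→Machine M3, Apex→Machine M5, Pioneer→Machine M1, Nimbus→Machine M4, Ridgeline→Machine M7 = 294 min.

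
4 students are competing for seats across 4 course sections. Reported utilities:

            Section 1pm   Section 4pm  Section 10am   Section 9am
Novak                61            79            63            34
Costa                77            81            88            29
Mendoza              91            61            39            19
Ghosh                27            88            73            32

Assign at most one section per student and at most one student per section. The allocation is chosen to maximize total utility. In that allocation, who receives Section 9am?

Novak receives Section 9am.

This is the linear assignment problem.
Optimal: Novak→Section 9am (34 points), Costa→Section 10am (88 points), Mendoza→Section 1pm (91 points), Ghosh→Section 4pm (88 points) — total 34+88+91+88 = 301 points.
Row-greedy (each student in turn takes its best remaining section) gives 290 points, worse by 11.
Checked against all permutations: 301 points is optimal.
Novak's own top section is Section 4pm (79 points), but forcing Novak→Section 4pm and reassigning the rest optimally gives only 290 points — worse by 11.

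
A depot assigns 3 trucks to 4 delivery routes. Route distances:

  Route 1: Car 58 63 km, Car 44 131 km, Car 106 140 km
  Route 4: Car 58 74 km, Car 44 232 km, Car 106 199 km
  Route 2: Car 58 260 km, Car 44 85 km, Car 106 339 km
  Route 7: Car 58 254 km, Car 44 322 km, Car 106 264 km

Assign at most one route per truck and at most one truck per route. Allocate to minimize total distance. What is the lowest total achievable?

Minimum total: 299 km

Treat this as an assignment problem: match each truck to one route.
Optimal: Car 58→Route 4 (74 km), Car 44→Route 2 (85 km), Car 106→Route 1 (140 km) — total 74+85+140 = 299 km.
Row-greedy (each truck in turn takes its cheapest remaining route) gives 347 km, worse by 48.
Next-best assignment: Car 58→Route 1, Car 44→Route 2, Car 106→Route 4 = 347 km.
Checked against all permutations: 299 km is optimal.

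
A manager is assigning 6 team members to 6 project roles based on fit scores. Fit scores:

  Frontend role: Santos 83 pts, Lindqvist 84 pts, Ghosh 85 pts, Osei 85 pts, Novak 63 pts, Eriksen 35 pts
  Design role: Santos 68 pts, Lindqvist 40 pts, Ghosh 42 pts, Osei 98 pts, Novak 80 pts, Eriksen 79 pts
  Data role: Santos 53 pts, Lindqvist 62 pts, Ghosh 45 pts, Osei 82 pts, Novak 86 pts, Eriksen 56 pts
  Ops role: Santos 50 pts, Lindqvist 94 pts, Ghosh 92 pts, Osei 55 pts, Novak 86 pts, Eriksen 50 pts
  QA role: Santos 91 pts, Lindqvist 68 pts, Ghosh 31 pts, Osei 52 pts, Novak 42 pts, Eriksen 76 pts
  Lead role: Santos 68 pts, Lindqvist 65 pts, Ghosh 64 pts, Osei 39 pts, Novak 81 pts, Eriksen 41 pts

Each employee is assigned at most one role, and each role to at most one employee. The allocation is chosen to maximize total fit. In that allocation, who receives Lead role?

Novak receives Lead role.

This is the linear assignment problem.
Optimal: Santos→QA role (91 pts), Lindqvist→Ops role (94 pts), Ghosh→Frontend role (85 pts), Osei→Data role (82 pts), Novak→Lead role (81 pts), Eriksen→Design role (79 pts) — total 91+94+85+82+81+79 = 512 pts.
Next-best assignment: Santos→QA role, Lindqvist→Frontend role, Ghosh→Ops role, Osei→Data role, Novak→Lead role, Eriksen→Design role = 509 pts.
Swapping Ghosh↔Osei (Ghosh→Data role 45 pts, Osei→Frontend role 85 pts) loses 37.
No other one-to-one assignment exceeds 512 pts.
Novak's own top role is Data role (86 pts), but forcing Novak→Data role and reassigning the rest optimally gives only 507 pts — worse by 5.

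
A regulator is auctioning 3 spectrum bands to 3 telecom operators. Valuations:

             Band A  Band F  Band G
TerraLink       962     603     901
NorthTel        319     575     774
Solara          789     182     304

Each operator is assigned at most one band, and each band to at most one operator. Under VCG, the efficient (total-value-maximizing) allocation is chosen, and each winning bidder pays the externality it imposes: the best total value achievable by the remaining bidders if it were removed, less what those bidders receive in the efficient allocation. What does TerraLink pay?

TerraLink pays $199M.

Efficient allocation: TerraLink→Band G ($901M), NorthTel→Band F ($575M), Solara→Band A ($789M); total welfare W = $2265M.
TerraLink receives Band G at value $901M, so the others get W − 901 = $1364M.
Without TerraLink: best allocation of the remaining 2 bidders over all 3 bands is NorthTel→Band G ($774M), Solara→Band A ($789M), total $1563M.
VCG payment = (others' best without TerraLink) − (others' welfare with TerraLink) = 1563 − 1364 = $199M.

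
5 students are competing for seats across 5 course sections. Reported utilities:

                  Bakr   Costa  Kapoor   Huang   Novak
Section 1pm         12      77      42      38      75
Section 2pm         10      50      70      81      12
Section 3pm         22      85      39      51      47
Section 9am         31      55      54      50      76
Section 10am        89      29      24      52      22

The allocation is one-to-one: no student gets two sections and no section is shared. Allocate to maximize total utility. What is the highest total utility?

Optimal: Bakr→Section 10am (89 points), Costa→Section 3pm (85 points), Kapoor→Section 9am (54 points), Huang→Section 2pm (81 points), Novak→Section 1pm (75 points) — total 89+85+54+81+75 = 384 points.
Column-greedy (each section in turn goes to its best remaining student) gives 348 points, worse by 36.
Next-best assignment: Bakr→Section 10am, Costa→Section 3pm, Kapoor→Section 1pm, Huang→Section 2pm, Novak→Section 9am = 373 points.
No other one-to-one assignment exceeds 384 points.

Max total: 384 points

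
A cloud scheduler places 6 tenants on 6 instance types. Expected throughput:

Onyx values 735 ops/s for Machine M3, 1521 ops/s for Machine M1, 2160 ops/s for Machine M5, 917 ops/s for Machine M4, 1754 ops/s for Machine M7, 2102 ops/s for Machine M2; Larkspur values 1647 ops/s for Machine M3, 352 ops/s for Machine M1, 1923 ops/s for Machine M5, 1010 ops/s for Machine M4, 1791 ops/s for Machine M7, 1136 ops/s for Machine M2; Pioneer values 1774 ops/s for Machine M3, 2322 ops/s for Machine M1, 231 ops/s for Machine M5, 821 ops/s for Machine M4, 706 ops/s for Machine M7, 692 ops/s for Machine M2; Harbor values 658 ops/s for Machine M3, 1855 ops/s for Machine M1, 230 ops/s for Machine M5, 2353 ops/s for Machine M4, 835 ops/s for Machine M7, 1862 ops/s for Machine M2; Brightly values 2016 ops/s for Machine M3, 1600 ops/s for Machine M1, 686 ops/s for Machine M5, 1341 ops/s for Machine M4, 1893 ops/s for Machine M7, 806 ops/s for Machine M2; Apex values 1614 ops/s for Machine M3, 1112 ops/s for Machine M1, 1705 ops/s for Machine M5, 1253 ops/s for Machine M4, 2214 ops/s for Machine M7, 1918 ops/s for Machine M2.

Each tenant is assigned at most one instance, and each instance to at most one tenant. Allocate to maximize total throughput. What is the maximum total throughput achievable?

This is the linear assignment problem.
Optimal: Onyx→Machine M2 (2102 ops/s), Larkspur→Machine M5 (1923 ops/s), Pioneer→Machine M1 (2322 ops/s), Harbor→Machine M4 (2353 ops/s), Brightly→Machine M3 (2016 ops/s), Apex→Machine M7 (2214 ops/s) — total 2102+1923+2322+2353+2016+2214 = 12930 ops/s.
Column-greedy (each instance in turn goes to its best remaining tenant) gives 12201 ops/s, worse by 729.
Swapping Harbor↔Onyx (Harbor→Machine M2 1862 ops/s, Onyx→Machine M4 917 ops/s) loses 1676.

Maximum total: 12930 ops/s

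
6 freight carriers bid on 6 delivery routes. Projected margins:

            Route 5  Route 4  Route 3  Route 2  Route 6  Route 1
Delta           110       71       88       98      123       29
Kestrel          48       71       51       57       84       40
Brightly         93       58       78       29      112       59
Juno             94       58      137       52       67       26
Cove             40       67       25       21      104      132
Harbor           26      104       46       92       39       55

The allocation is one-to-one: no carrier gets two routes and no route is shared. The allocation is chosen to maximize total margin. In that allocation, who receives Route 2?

Optimal: Delta→Route 5 ($110k), Kestrel→Route 4 ($71k), Brightly→Route 6 ($112k), Juno→Route 3 ($137k), Cove→Route 1 ($132k), Harbor→Route 2 ($92k) — total 110+71+112+137+132+92 = $654k.
Max-entry greedy (repeatedly take the single best remaining cell) gives $646k, worse by 8.
Next-best assignment: Delta→Route 5, Kestrel→Route 2, Brightly→Route 6, Juno→Route 3, Cove→Route 1, Harbor→Route 4 = $652k.
Swapping Cove↔Delta (Cove→Route 5 $40k, Delta→Route 1 $29k) loses 173.
Harbor's own top route is Route 4 ($104k), but forcing Harbor→Route 4 and reassigning the rest optimally gives only $652k — worse by 2.

Harbor receives Route 2.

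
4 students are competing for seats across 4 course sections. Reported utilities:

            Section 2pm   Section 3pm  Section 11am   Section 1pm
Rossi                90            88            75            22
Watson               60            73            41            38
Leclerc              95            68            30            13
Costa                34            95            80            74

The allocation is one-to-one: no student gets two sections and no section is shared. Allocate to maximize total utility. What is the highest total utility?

Max total: 317 points

Optimal: Rossi→Section 11am (75 points), Watson→Section 3pm (73 points), Leclerc→Section 2pm (95 points), Costa→Section 1pm (74 points) — total 75+73+95+74 = 317 points.
No other one-to-one assignment exceeds 317 points.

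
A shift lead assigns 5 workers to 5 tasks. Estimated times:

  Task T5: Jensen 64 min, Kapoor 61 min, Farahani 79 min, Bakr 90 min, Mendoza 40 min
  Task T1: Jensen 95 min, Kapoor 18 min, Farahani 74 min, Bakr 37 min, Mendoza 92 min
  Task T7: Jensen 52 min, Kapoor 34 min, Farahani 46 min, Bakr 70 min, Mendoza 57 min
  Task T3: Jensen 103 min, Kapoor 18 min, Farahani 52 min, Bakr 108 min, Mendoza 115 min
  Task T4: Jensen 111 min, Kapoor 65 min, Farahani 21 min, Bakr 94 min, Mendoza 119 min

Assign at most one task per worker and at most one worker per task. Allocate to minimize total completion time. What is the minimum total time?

Minimum total: 168 min

Optimal: Jensen→Task T7 (52 min), Kapoor→Task T3 (18 min), Farahani→Task T4 (21 min), Bakr→Task T1 (37 min), Mendoza→Task T5 (40 min) — total 52+18+21+37+40 = 168 min.
Next-best assignment: Jensen→Task T5, Kapoor→Task T3, Farahani→Task T4, Bakr→Task T1, Mendoza→Task T7 = 197 min.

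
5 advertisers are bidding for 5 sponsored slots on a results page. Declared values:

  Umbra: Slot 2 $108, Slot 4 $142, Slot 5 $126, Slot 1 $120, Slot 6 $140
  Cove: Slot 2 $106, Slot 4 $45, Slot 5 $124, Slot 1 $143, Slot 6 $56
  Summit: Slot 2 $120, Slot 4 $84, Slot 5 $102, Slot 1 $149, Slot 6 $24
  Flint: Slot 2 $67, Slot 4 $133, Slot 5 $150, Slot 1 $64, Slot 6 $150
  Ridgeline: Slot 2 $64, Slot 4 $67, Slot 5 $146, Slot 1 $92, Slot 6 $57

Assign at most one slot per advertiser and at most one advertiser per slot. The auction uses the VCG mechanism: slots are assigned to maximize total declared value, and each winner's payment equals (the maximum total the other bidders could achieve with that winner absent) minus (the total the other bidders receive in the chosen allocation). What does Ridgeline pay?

Efficient allocation: Umbra→Slot 4 ($142), Cove→Slot 1 ($143), Summit→Slot 2 ($120), Flint→Slot 6 ($150), Ridgeline→Slot 5 ($146); total welfare W = $701.
Ridgeline receives Slot 5 at value $146, so the others get W − 146 = $555.
Without Ridgeline: best allocation of the remaining 4 bidders over all 5 slots is Umbra→Slot 4 ($142), Cove→Slot 5 ($124), Summit→Slot 1 ($149), Flint→Slot 6 ($150), total $565.
VCG payment = (others' best without Ridgeline) − (others' welfare with Ridgeline) = 565 − 555 = $10.

Ridgeline pays $10.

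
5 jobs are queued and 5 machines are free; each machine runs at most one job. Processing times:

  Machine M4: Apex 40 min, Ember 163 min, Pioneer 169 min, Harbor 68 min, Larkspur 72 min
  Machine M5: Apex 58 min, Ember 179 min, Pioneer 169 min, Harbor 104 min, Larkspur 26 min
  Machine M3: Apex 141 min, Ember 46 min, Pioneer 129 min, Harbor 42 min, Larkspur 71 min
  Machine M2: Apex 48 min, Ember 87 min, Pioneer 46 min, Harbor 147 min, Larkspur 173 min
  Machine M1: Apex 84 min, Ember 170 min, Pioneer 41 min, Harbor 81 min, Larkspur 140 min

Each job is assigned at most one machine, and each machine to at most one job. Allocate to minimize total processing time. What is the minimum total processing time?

Minimum total: 229 min

Optimal: Apex→Machine M2 (48 min), Ember→Machine M3 (46 min), Pioneer→Machine M1 (41 min), Harbor→Machine M4 (68 min), Larkspur→Machine M5 (26 min) — total 48+46+41+68+26 = 229 min.
Column-greedy (each machine in turn goes to its cheapest remaining job) gives 324 min, worse by 95.
Swapping Larkspur↔Apex (Larkspur→Machine M2 173 min, Apex→Machine M5 58 min) adds 157.
No other one-to-one assignment undercuts 229 min.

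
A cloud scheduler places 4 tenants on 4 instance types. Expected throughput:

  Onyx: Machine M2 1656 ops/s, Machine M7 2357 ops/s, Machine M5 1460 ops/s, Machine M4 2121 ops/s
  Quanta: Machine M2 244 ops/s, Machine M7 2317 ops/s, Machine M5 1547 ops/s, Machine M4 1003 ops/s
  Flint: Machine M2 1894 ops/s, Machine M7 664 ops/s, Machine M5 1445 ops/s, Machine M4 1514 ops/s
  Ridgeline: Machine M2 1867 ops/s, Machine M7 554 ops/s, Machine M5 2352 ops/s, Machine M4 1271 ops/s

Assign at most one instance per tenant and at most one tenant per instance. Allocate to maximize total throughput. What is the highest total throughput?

Treat this as an assignment problem: match each tenant to one instance.
Optimal: Onyx→Machine M4 (2121 ops/s), Quanta→Machine M7 (2317 ops/s), Flint→Machine M2 (1894 ops/s), Ridgeline→Machine M5 (2352 ops/s) — total 2121+2317+1894+2352 = 8684 ops/s.
Column-greedy (each instance in turn goes to its best remaining tenant) gives 7606 ops/s, worse by 1078.
Swapping Flint↔Onyx (Flint→Machine M4 1514 ops/s, Onyx→Machine M2 1656 ops/s) loses 845.

Max total: 8684 ops/s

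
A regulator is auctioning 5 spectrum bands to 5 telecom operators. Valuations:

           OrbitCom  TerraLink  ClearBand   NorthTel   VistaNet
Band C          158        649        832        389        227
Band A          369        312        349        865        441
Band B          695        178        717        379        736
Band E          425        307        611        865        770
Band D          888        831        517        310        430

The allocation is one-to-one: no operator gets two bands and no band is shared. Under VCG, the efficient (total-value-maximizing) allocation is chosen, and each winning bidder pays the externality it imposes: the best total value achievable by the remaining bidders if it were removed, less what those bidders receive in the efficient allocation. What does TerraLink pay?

TerraLink pays $193M.

Efficient allocation: OrbitCom→Band B ($695M), TerraLink→Band D ($831M), ClearBand→Band C ($832M), NorthTel→Band A ($865M), VistaNet→Band E ($770M); total welfare W = $3993M.
TerraLink receives Band D at value $831M, so the others get W − 831 = $3162M.
Without TerraLink: best allocation of the remaining 4 bidders over all 5 bands is OrbitCom→Band D ($888M), ClearBand→Band C ($832M), NorthTel→Band A ($865M), VistaNet→Band E ($770M), total $3355M.
VCG payment = (others' best without TerraLink) − (others' welfare with TerraLink) = 3355 − 3162 = $193M.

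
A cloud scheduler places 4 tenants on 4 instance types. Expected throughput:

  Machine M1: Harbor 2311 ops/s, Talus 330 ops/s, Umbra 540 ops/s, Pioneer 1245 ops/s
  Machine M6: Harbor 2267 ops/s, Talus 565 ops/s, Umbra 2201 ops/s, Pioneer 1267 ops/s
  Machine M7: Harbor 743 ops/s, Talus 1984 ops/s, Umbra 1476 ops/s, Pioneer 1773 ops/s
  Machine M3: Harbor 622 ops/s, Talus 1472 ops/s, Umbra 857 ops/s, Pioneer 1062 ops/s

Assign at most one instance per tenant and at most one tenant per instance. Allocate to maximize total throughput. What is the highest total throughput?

Maximum total: 7757 ops/s

Optimal: Harbor→Machine M1 (2311 ops/s), Talus→Machine M3 (1472 ops/s), Umbra→Machine M6 (2201 ops/s), Pioneer→Machine M7 (1773 ops/s) — total 2311+1472+2201+1773 = 7757 ops/s.
Column-greedy (each instance in turn goes to its best remaining tenant) gives 7558 ops/s, worse by 199.
Next-best assignment: Harbor→Machine M1, Talus→Machine M7, Umbra→Machine M6, Pioneer→Machine M3 = 7558 ops/s.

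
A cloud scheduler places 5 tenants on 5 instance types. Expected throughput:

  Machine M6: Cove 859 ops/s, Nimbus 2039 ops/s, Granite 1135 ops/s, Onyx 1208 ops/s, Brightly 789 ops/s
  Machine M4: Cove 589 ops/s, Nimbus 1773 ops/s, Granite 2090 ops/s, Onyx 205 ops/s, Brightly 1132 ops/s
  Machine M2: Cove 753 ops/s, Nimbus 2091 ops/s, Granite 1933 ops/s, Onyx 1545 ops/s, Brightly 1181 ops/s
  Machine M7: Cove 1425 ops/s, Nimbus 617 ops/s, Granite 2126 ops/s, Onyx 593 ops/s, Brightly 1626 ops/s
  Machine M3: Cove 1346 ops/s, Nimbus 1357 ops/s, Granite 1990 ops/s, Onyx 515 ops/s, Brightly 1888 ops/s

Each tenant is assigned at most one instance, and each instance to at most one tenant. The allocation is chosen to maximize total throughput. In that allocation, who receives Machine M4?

Granite receives Machine M4.

Optimal: Cove→Machine M7 (1425 ops/s), Nimbus→Machine M6 (2039 ops/s), Granite→Machine M4 (2090 ops/s), Onyx→Machine M2 (1545 ops/s), Brightly→Machine M3 (1888 ops/s) — total 1425+2039+2090+1545+1888 = 8987 ops/s.
Row-greedy (each tenant in turn takes its best remaining instance) gives 8702 ops/s, worse by 285.
Next-best assignment: Cove→Machine M7, Nimbus→Machine M2, Granite→Machine M4, Onyx→Machine M6, Brightly→Machine M3 = 8702 ops/s.
Checked against all permutations: 8987 ops/s is optimal.
Granite's own top instance is Machine M7 (2126 ops/s), but forcing Granite→Machine M7 and reassigning the rest optimally gives only 8191 ops/s — worse by 796.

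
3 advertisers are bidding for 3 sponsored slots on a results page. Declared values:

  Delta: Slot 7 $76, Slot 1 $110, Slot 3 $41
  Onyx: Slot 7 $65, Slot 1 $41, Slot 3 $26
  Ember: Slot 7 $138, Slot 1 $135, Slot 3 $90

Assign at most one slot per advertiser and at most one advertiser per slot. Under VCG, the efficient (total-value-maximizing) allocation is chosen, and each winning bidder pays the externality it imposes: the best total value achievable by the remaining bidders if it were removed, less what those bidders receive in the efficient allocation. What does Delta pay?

Delta pays $36.

Efficient allocation: Delta→Slot 1 ($110), Onyx→Slot 3 ($26), Ember→Slot 7 ($138); total welfare W = $274.
Delta receives Slot 1 at value $110, so the others get W − 110 = $164.
Without Delta: best allocation of the remaining 2 bidders over all 3 slots is Onyx→Slot 7 ($65), Ember→Slot 1 ($135), total $200.
VCG payment = (others' best without Delta) − (others' welfare with Delta) = 200 − 164 = $36.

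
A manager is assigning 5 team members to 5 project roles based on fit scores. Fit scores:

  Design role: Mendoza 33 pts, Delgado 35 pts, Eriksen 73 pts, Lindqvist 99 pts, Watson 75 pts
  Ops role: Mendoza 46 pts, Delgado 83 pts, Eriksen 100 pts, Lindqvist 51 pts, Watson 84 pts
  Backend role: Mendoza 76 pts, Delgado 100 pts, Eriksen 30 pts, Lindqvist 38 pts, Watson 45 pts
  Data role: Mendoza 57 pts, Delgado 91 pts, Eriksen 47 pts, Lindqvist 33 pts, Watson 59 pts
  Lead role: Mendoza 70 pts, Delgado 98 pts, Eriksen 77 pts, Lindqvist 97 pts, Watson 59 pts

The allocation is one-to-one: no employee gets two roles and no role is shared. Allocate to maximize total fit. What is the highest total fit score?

Optimal: Mendoza→Backend role (76 pts), Delgado→Data role (91 pts), Eriksen→Ops role (100 pts), Lindqvist→Lead role (97 pts), Watson→Design role (75 pts) — total 76+91+100+97+75 = 439 pts.
Row-greedy (each employee in turn takes its best remaining role) gives 432 pts, worse by 7.
Next-best assignment: Mendoza→Backend role, Delgado→Lead role, Eriksen→Ops role, Lindqvist→Design role, Watson→Data role = 432 pts.

Max total: 439 pts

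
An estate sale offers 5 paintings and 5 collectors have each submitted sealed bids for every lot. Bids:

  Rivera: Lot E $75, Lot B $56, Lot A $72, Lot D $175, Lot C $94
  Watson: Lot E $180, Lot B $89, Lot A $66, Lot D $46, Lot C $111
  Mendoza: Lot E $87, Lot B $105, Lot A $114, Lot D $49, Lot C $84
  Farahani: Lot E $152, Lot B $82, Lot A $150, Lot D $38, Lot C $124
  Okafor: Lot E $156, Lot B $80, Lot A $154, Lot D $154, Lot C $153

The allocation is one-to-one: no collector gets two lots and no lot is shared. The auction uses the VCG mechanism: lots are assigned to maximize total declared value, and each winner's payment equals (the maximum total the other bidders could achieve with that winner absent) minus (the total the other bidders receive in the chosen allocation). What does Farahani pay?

Farahani pays $9.

Efficient allocation: Rivera→Lot D ($175), Watson→Lot E ($180), Mendoza→Lot B ($105), Farahani→Lot A ($150), Okafor→Lot C ($153); total welfare W = $763.
Farahani receives Lot A at value $150, so the others get W − 150 = $613.
Without Farahani: best allocation of the remaining 4 bidders over all 5 lots is Rivera→Lot D ($175), Watson→Lot E ($180), Mendoza→Lot A ($114), Okafor→Lot C ($153), total $622.
VCG payment = (others' best without Farahani) − (others' welfare with Farahani) = 622 − 613 = $9.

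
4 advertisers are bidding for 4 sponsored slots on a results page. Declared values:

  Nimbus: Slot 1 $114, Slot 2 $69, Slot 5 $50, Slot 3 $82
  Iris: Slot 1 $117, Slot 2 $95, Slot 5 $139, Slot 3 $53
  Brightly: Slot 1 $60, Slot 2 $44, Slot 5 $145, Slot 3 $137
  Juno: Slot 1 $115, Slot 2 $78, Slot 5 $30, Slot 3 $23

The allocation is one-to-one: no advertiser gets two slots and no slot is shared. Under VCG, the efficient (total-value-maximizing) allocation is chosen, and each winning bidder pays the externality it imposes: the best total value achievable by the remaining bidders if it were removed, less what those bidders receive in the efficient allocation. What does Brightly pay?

Brightly pays $5.

Efficient allocation: Nimbus→Slot 1 ($114), Iris→Slot 5 ($139), Brightly→Slot 3 ($137), Juno→Slot 2 ($78); total welfare W = $468.
Brightly receives Slot 3 at value $137, so the others get W − 137 = $331.
Without Brightly: best allocation of the remaining 3 bidders over all 4 slots is Nimbus→Slot 3 ($82), Iris→Slot 5 ($139), Juno→Slot 1 ($115), total $336.
VCG payment = (others' best without Brightly) − (others' welfare with Brightly) = 336 − 331 = $5.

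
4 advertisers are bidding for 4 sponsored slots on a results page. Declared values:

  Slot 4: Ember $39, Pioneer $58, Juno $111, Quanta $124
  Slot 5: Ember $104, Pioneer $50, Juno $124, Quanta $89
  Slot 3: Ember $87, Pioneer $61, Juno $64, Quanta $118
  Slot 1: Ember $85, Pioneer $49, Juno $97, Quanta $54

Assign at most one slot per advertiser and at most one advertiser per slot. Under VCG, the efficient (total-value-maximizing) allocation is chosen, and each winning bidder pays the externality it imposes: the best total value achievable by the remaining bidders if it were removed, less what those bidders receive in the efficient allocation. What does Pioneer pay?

Efficient allocation: Ember→Slot 1 ($85), Pioneer→Slot 3 ($61), Juno→Slot 5 ($124), Quanta→Slot 4 ($124); total welfare W = $394.
Pioneer receives Slot 3 at value $61, so the others get W − 61 = $333.
Without Pioneer: best allocation of the remaining 3 bidders over all 4 slots is Ember→Slot 3 ($87), Juno→Slot 5 ($124), Quanta→Slot 4 ($124), total $335.
VCG payment = (others' best without Pioneer) − (others' welfare with Pioneer) = 335 − 333 = $2.

Pioneer pays $2.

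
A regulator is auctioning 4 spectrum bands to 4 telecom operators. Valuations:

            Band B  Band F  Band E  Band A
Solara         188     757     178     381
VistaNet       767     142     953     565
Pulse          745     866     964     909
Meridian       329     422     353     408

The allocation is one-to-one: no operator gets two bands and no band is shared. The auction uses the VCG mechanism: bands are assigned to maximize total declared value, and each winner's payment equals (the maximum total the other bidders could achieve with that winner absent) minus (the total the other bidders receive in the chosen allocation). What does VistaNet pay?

VistaNet pays $134M.

Efficient allocation: Solara→Band F ($757M), VistaNet→Band E ($953M), Pulse→Band A ($909M), Meridian→Band B ($329M); total welfare W = $2948M.
VistaNet receives Band E at value $953M, so the others get W − 953 = $1995M.
Without VistaNet: best allocation of the remaining 3 bidders over all 4 bands is Solara→Band F ($757M), Pulse→Band E ($964M), Meridian→Band A ($408M), total $2129M.
VCG payment = (others' best without VistaNet) − (others' welfare with VistaNet) = 2129 − 1995 = $134M.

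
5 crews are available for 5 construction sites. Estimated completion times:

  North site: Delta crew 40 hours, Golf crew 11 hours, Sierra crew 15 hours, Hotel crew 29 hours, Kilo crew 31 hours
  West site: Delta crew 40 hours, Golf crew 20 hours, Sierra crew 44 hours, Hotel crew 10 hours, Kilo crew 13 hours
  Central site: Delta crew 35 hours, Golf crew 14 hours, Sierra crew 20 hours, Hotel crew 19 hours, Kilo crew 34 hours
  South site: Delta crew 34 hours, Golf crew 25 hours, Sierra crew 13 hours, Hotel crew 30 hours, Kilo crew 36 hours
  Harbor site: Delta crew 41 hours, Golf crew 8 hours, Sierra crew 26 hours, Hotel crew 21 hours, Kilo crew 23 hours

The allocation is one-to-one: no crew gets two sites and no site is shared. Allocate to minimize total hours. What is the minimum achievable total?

Optimal: Delta crew→South site (34 hours), Golf crew→Harbor site (8 hours), Sierra crew→North site (15 hours), Hotel crew→Central site (19 hours), Kilo crew→West site (13 hours) — total 34+8+15+19+13 = 89 hours.
Min-entry greedy (repeatedly take the single cheapest remaining cell) gives 97 hours, worse by 8.
Swapping Delta crew↔Golf crew (Delta crew→Harbor site 41 hours, Golf crew→South site 25 hours) adds 24.

Minimum total: 89 hours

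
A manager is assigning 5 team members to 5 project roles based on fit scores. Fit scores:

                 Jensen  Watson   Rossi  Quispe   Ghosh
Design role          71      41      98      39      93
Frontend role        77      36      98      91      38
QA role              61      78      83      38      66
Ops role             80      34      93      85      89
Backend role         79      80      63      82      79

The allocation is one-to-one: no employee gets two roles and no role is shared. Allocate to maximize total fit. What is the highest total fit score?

Maximum total: 435 pts

This is the linear assignment problem.
Optimal: Jensen→Backend role (79 pts), Watson→QA role (78 pts), Rossi→Design role (98 pts), Quispe→Frontend role (91 pts), Ghosh→Ops role (89 pts) — total 79+78+98+91+89 = 435 pts.
Row-greedy (each employee in turn takes its best remaining role) gives 415 pts, worse by 20.
Next-best assignment: Jensen→Backend role, Watson→QA role, Rossi→Ops role, Quispe→Frontend role, Ghosh→Design role = 434 pts.
Every other assignment is strictly worse.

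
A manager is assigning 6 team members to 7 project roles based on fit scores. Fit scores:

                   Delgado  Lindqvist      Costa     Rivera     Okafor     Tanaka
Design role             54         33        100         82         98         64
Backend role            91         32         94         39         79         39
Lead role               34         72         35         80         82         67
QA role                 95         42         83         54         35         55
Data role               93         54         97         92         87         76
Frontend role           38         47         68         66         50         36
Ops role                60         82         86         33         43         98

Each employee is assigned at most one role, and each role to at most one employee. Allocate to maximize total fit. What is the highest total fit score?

Optimal: Delgado→QA role (95 pts), Lindqvist→Lead role (72 pts), Costa→Backend role (94 pts), Rivera→Data role (92 pts), Okafor→Design role (98 pts), Tanaka→Ops role (98 pts) — total 95+72+94+92+98+98 = 549 pts.
Max-entry greedy (repeatedly take the single best remaining cell) gives 514 pts, worse by 35.

Maximum total: 549 pts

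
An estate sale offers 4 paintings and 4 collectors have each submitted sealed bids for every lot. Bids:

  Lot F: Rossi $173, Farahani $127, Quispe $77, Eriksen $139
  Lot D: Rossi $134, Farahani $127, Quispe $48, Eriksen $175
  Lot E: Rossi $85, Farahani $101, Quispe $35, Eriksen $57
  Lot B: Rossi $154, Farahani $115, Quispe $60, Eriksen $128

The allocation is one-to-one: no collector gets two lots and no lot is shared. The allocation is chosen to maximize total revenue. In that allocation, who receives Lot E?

Farahani receives Lot E.

Optimal: Rossi→Lot F ($173), Farahani→Lot E ($101), Quispe→Lot B ($60), Eriksen→Lot D ($175) — total 173+101+60+175 = $509.
Row-greedy (each collector in turn takes its best remaining lot) gives $417, worse by 92.
Swapping Farahani↔Eriksen (Farahani→Lot D $127, Eriksen→Lot E $57) loses 92.
Farahani's own top lot is Lot F ($127), but forcing Farahani→Lot F and reassigning the rest optimally gives only $491 — worse by 18.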